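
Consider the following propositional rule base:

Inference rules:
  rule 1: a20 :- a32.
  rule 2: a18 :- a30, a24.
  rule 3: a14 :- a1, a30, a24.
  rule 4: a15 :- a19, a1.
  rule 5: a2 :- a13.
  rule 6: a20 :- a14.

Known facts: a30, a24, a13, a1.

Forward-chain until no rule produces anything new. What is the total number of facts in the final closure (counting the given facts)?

Round 1: rule 2 [a18 :- a30, a24.]; rule 3 [a14 :- a1, a30, a24.]; rule 5 [a2 :- a13.]. Adds a18, a14, a2.
Round 2: rule 6 [a20 :- a14.]. Adds a20.
Closure: {a1, a13, a14, a18, a2, a20, a24, a30} — 8 facts.

8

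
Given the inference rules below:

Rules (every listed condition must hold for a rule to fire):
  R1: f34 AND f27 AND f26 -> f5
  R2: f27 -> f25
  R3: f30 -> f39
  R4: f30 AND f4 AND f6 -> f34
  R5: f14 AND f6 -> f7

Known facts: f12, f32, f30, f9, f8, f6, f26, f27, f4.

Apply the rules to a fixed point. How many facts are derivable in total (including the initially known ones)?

13

Round 1 — R2, R3, R4, derive f25, f39, f34.
Round 2 — R1, derive f5.
Closure: {f12, f25, f26, f27, f30, f32, f34, f39, f4, f5, f6, f8, f9} — 13 facts.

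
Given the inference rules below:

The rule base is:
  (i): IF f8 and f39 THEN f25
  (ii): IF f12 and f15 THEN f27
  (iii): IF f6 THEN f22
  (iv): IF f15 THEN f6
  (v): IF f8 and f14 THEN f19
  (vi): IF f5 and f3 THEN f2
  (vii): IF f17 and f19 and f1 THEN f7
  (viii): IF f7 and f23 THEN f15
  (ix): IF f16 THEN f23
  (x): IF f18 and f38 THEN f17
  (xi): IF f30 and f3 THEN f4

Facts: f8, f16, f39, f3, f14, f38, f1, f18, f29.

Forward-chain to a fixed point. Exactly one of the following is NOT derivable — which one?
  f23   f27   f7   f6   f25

f27

Round 1 — (i), (v), (ix), (x), derive f25, f19, f23, f17.
Round 2 — (vii), derive f7.
Round 3 — (viii), derive f15.
Round 4 — (iv), derive f6.
Round 5 — (iii), derive f22.
Derived: f23 (round 1), f7 (round 2), f6 (round 4), f25 (round 1). f27 never appears in any round.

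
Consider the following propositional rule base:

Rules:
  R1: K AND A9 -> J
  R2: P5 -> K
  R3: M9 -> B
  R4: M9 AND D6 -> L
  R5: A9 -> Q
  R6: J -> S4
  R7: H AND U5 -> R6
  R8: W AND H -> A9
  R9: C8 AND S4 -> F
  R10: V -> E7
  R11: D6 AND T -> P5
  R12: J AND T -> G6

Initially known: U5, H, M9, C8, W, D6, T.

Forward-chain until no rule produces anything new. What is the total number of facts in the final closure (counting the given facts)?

Round 1 — R3, R4, R7, R8, R11, derive B, L, R6, A9, P5.
Round 2 — R2, R5, derive K, Q.
Round 3 — R1, derive J.
Round 4 — R6, R12, derive S4, G6.
Round 5 — R9, derive F.
Closure: {A9, B, C8, D6, F, G6, H, J, K, L, M9, P5, Q, R6, S4, T, U5, W} — 18 facts.

18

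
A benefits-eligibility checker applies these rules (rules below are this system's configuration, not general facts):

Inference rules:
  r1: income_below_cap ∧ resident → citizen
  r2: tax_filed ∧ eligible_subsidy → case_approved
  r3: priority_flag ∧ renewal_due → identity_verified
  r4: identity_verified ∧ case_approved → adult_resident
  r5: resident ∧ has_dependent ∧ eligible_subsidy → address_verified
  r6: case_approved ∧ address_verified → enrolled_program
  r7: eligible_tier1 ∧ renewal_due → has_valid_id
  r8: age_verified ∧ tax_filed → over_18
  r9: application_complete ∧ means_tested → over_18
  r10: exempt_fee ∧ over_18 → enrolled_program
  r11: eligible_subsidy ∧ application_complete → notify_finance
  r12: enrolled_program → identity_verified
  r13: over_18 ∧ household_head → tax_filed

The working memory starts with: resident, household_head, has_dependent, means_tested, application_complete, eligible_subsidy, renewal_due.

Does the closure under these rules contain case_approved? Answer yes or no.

yes

Round 1 — r5, r9, r11, derive address_verified, over_18, notify_finance.
Round 2 — r13, derive tax_filed.
Round 3 — r2, derive case_approved.
Round 4 — r6, derive enrolled_program.
Round 5 — r12, derive identity_verified.
Round 6 — r4, derive adult_resident.
case_approved appears in round 3, so it is derivable.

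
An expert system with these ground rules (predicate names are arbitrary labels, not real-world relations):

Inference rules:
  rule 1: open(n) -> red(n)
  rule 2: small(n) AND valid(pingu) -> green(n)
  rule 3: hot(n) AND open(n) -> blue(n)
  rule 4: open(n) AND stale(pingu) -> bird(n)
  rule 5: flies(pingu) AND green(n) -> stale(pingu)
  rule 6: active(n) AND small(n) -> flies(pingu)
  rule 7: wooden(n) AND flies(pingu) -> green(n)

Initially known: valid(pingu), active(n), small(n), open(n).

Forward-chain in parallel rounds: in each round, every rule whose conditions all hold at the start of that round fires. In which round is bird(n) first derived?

Round 1: rule 1 [open(n) -> red(n)]; rule 2 [small(n) AND valid(pingu) -> green(n)]; rule 6 [active(n) AND small(n) -> flies(pingu)]. Adds red(n), green(n), flies(pingu).
Round 2: rule 5 [flies(pingu) AND green(n) -> stale(pingu)]. Adds stale(pingu).
Round 3: rule 4 [open(n) AND stale(pingu) -> bird(n)]. Adds bird(n).
bird(n) first appears in round 3.

3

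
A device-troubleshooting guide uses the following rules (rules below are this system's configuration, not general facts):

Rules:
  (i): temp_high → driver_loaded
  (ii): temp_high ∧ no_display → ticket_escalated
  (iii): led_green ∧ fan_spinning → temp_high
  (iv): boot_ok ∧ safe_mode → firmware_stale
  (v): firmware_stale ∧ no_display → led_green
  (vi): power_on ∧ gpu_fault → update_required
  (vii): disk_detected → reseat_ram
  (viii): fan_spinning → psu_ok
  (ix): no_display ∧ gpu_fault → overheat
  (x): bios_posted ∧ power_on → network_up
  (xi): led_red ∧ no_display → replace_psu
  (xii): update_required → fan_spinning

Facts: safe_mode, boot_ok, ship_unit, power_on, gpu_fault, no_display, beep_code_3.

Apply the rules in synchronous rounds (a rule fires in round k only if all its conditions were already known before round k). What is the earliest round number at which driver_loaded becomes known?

Round 1 fires (iv), (vi), (ix), giving firmware_stale, update_required, overheat.
Round 2 fires (v), (xii), giving led_green, fan_spinning.
Round 3 fires (iii), (viii), giving temp_high, psu_ok.
Round 4 fires (i), (ii), giving driver_loaded, ticket_escalated.
driver_loaded first appears in round 4.

4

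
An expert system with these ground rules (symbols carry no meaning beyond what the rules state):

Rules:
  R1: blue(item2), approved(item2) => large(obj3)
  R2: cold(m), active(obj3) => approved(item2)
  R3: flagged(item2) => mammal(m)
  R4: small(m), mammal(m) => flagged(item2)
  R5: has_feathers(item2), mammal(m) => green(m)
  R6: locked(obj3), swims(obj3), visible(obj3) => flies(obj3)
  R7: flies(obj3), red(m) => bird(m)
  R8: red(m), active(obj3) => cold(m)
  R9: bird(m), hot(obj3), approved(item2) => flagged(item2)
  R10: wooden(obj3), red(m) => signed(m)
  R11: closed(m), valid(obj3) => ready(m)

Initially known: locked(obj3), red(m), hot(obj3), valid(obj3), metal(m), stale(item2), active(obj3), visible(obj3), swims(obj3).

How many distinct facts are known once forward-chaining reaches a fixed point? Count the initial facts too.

Round 1: R6 [locked(obj3), swims(obj3), visible(obj3) => flies(obj3)]; R8 [red(m), active(obj3) => cold(m)]. Adds flies(obj3), cold(m).
Round 2: R2 [cold(m), active(obj3) => approved(item2)]; R7 [flies(obj3), red(m) => bird(m)]. Adds approved(item2), bird(m).
Round 3: R9 [bird(m), hot(obj3), approved(item2) => flagged(item2)]. Adds flagged(item2).
Round 4: R3 [flagged(item2) => mammal(m)]. Adds mammal(m).
Closure: {active(obj3), approved(item2), bird(m), cold(m), flagged(item2), flies(obj3), hot(obj3), locked(obj3), mammal(m), metal(m), red(m), stale(item2), swims(obj3), valid(obj3), visible(obj3)} — 15 facts.

15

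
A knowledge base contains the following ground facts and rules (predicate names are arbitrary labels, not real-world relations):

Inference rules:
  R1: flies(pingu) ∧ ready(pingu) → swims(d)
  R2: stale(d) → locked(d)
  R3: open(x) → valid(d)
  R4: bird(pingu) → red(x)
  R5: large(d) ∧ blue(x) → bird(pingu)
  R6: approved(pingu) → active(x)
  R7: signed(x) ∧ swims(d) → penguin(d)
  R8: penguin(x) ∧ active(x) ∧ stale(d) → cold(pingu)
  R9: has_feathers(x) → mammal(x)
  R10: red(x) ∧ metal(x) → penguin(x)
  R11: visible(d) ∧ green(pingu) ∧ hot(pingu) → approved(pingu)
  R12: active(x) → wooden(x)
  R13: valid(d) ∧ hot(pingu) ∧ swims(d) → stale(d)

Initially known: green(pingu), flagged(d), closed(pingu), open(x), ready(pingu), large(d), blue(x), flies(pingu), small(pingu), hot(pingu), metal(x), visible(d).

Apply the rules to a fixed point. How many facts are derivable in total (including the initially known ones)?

[1] R1 [flies(pingu) ∧ ready(pingu) → swims(d)]; R3 [open(x) → valid(d)]; R5 [large(d) ∧ blue(x) → bird(pingu)]; R11 [visible(d) ∧ green(pingu) ∧ hot(pingu) → approved(pingu)]. ⇒ new: swims(d), valid(d), bird(pingu), approved(pingu).
[2] R4 [bird(pingu) → red(x)]; R6 [approved(pingu) → active(x)]; R13 [valid(d) ∧ hot(pingu) ∧ swims(d) → stale(d)]. ⇒ new: red(x), active(x), stale(d).
[3] R2 [stale(d) → locked(d)]; R10 [red(x) ∧ metal(x) → penguin(x)]; R12 [active(x) → wooden(x)]. ⇒ new: locked(d), penguin(x), wooden(x).
[4] R8 [penguin(x) ∧ active(x) ∧ stale(d) → cold(pingu)]. ⇒ new: cold(pingu).
Closure: {active(x), approved(pingu), bird(pingu), blue(x), closed(pingu), cold(pingu), flagged(d), flies(pingu), green(pingu), hot(pingu), large(d), locked(d), metal(x), open(x), penguin(x), ready(pingu), red(x), small(pingu), stale(d), swims(d), valid(d), visible(d), wooden(x)} — 23 facts.

23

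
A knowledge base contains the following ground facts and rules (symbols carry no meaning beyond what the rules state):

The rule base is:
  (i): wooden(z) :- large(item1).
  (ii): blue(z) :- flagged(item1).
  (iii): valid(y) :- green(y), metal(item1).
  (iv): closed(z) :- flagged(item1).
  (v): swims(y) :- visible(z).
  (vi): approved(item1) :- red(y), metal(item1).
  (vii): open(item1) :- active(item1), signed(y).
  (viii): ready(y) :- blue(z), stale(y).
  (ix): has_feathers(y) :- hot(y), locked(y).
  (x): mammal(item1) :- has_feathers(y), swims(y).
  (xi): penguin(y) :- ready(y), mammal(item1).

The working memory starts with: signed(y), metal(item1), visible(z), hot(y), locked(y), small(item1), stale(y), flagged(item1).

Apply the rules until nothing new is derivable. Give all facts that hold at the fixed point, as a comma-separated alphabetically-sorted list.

Round 1: (ii) [blue(z) :- flagged(item1).]; (iv) [closed(z) :- flagged(item1).]; (v) [swims(y) :- visible(z).]; (ix) [has_feathers(y) :- hot(y), locked(y).]. New: blue(z), closed(z), swims(y), has_feathers(y).
Round 2: (viii) [ready(y) :- blue(z), stale(y).]; (x) [mammal(item1) :- has_feathers(y), swims(y).]. New: ready(y), mammal(item1).
Round 3: (xi) [penguin(y) :- ready(y), mammal(item1).]. New: penguin(y).

blue(z), closed(z), flagged(item1), has_feathers(y), hot(y), locked(y), mammal(item1), metal(item1), penguin(y), ready(y), signed(y), small(item1), stale(y), swims(y), visible(z)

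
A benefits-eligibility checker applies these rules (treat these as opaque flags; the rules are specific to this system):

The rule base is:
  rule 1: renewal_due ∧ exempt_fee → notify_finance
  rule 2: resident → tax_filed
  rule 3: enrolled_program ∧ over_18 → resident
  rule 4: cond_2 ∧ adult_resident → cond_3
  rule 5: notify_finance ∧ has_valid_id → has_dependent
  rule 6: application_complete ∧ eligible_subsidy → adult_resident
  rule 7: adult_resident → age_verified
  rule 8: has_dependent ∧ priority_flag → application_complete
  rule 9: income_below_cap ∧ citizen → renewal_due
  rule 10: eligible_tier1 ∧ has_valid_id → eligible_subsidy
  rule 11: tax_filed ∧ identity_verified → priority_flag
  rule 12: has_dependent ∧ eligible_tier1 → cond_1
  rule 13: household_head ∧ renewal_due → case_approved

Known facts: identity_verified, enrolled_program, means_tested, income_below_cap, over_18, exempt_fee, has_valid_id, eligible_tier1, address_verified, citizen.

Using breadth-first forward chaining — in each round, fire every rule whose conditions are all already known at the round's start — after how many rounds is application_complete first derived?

Round 1: rule 3 [enrolled_program ∧ over_18 → resident]; rule 9 [income_below_cap ∧ citizen → renewal_due]; rule 10 [eligible_tier1 ∧ has_valid_id → eligible_subsidy]. Adds resident, renewal_due, eligible_subsidy.
Round 2: rule 1 [renewal_due ∧ exempt_fee → notify_finance]; rule 2 [resident → tax_filed]. Adds notify_finance, tax_filed.
Round 3: rule 5 [notify_finance ∧ has_valid_id → has_dependent]; rule 11 [tax_filed ∧ identity_verified → priority_flag]. Adds has_dependent, priority_flag.
Round 4: rule 8 [has_dependent ∧ priority_flag → application_complete]; rule 12 [has_dependent ∧ eligible_tier1 → cond_1]. Adds application_complete, cond_1.
application_complete first appears in round 4.

4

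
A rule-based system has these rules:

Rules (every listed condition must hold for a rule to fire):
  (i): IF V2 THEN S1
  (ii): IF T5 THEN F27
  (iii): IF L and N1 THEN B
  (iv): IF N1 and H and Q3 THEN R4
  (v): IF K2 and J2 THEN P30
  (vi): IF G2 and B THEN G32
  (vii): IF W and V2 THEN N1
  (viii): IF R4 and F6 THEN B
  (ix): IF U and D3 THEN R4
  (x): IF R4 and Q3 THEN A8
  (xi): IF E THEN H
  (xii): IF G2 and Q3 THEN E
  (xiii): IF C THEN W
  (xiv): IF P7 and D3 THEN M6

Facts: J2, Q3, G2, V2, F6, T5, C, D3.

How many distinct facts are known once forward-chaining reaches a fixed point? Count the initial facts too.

18

Round 1: (i) [IF V2 THEN S1]; (ii) [IF T5 THEN F27]; (xii) [IF G2 and Q3 THEN E]; (xiii) [IF C THEN W]. Adds S1, F27, E, W.
Round 2: (vii) [IF W and V2 THEN N1]; (xi) [IF E THEN H]. Adds N1, H.
Round 3: (iv) [IF N1 and H and Q3 THEN R4]. Adds R4.
Round 4: (viii) [IF R4 and F6 THEN B]; (x) [IF R4 and Q3 THEN A8]. Adds B, A8.
Round 5: (vi) [IF G2 and B THEN G32]. Adds G32.
Closure: {A8, B, C, D3, E, F27, F6, G2, G32, H, J2, N1, Q3, R4, S1, T5, V2, W} — 18 facts.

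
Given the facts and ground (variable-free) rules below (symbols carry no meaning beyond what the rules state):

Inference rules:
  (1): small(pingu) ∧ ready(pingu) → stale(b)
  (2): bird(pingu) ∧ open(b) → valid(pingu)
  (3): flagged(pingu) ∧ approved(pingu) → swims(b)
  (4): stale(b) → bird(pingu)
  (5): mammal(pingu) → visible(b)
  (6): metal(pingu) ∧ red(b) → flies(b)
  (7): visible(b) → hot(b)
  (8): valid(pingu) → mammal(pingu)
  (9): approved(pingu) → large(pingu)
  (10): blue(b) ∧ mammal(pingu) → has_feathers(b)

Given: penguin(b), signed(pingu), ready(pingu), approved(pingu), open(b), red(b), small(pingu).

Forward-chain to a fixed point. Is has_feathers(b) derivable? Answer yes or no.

no

Round 1 — (1), (9), derive stale(b), large(pingu).
Round 2 — (4), derive bird(pingu).
Round 3 — (2), derive valid(pingu).
Round 4 — (8), derive mammal(pingu).
Round 5 — (5), derive visible(b).
Round 6 — (7), derive hot(b).
Fixed point reached. has_feathers(b) is concluded only by (10); (10) needs blue(b) (never derived).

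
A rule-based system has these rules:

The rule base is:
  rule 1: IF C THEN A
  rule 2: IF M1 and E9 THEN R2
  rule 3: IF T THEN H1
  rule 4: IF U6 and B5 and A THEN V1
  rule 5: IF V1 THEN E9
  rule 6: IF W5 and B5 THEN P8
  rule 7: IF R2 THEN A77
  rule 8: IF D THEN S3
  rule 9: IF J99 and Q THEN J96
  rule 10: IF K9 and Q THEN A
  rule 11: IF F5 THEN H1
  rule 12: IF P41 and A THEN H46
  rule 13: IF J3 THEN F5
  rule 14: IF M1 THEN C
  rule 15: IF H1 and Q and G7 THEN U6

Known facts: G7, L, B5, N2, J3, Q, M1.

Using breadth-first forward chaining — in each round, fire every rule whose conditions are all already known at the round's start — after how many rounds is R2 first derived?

[1] rule 13 [IF J3 THEN F5]; rule 14 [IF M1 THEN C]. ⇒ new: F5, C.
[2] rule 1 [IF C THEN A]; rule 11 [IF F5 THEN H1]. ⇒ new: A, H1.
[3] rule 15 [IF H1 and Q and G7 THEN U6]. ⇒ new: U6.
[4] rule 4 [IF U6 and B5 and A THEN V1]. ⇒ new: V1.
[5] rule 5 [IF V1 THEN E9]. ⇒ new: E9.
[6] rule 2 [IF M1 and E9 THEN R2]. ⇒ new: R2.
R2 first appears in round 6.

6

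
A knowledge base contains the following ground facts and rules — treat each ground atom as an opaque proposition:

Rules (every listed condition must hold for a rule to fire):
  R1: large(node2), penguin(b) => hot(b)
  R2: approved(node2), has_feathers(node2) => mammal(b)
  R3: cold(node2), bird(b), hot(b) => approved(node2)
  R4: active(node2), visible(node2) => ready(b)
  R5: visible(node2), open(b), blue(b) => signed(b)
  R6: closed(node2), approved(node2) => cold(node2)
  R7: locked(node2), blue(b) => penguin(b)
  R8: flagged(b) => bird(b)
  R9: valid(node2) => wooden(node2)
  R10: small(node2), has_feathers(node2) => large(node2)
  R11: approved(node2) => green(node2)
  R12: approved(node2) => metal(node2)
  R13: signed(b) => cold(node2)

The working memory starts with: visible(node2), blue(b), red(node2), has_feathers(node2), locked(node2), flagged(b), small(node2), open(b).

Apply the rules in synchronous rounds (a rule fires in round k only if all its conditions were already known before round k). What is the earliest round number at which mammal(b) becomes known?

4

Round 1: R5 [visible(node2), open(b), blue(b) => signed(b)]; R7 [locked(node2), blue(b) => penguin(b)]; R8 [flagged(b) => bird(b)]; R10 [small(node2), has_feathers(node2) => large(node2)]. Adds signed(b), penguin(b), bird(b), large(node2).
Round 2: R1 [large(node2), penguin(b) => hot(b)]; R13 [signed(b) => cold(node2)]. Adds hot(b), cold(node2).
Round 3: R3 [cold(node2), bird(b), hot(b) => approved(node2)]. Adds approved(node2).
Round 4: R2 [approved(node2), has_feathers(node2) => mammal(b)]; R11 [approved(node2) => green(node2)]; R12 [approved(node2) => metal(node2)]. Adds mammal(b), green(node2), metal(node2).
mammal(b) first appears in round 4.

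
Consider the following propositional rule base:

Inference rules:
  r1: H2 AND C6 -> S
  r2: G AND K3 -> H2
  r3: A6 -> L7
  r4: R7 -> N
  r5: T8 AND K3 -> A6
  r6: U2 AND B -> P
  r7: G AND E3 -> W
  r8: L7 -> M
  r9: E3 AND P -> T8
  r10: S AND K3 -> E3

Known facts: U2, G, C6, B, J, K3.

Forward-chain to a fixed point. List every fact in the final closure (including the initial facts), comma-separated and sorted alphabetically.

Round 1: r2 [G AND K3 -> H2]; r6 [U2 AND B -> P]. Adds H2, P.
Round 2: r1 [H2 AND C6 -> S]. Adds S.
Round 3: r10 [S AND K3 -> E3]. Adds E3.
Round 4: r7 [G AND E3 -> W]; r9 [E3 AND P -> T8]. Adds W, T8.
Round 5: r5 [T8 AND K3 -> A6]. Adds A6.
Round 6: r3 [A6 -> L7]. Adds L7.
Round 7: r8 [L7 -> M]. Adds M.

A6, B, C6, E3, G, H2, J, K3, L7, M, P, S, T8, U2, W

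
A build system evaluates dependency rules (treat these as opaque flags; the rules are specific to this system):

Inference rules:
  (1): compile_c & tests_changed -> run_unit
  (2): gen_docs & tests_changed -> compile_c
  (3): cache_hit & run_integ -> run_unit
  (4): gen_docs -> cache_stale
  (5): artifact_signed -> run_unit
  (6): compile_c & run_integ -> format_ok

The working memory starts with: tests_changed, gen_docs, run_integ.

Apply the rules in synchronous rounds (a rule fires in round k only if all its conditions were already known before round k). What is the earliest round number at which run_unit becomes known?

Round 1 — (2), (4), derive compile_c, cache_stale.
Round 2 — (1), (6), derive run_unit, format_ok.
run_unit first appears in round 2.

2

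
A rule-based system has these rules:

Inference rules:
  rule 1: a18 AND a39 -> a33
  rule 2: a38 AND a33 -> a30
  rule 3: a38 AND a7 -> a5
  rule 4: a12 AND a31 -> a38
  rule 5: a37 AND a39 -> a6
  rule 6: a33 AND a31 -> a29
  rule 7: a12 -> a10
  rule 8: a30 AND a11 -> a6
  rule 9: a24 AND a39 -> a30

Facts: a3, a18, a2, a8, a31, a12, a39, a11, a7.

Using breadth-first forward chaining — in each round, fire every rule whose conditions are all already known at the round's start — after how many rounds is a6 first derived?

Round 1 fires rule 1, rule 4, rule 7, giving a33, a38, a10.
Round 2 fires rule 2, rule 3, rule 6, giving a30, a5, a29.
Round 3 fires rule 8, giving a6.
a6 first appears in round 3.

3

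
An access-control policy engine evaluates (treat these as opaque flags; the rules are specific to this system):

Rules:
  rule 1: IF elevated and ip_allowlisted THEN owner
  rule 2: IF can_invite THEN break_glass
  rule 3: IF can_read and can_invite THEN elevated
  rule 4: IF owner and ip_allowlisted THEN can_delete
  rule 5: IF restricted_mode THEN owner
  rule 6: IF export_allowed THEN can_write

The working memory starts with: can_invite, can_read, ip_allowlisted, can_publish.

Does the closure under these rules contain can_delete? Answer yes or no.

Round 1 fires rule 2, rule 3, giving break_glass, elevated.
Round 2 fires rule 1, giving owner.
Round 3 fires rule 4, giving can_delete.
can_delete appears in round 3, so it is derivable.

yes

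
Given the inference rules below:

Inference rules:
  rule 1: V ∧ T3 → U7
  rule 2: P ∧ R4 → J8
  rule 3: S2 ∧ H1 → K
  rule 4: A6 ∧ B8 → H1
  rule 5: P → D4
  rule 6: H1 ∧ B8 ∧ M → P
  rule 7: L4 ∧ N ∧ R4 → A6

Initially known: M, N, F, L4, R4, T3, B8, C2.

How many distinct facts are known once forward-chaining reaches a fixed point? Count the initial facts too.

Round 1: rule 7 [L4 ∧ N ∧ R4 → A6]. Adds A6.
Round 2: rule 4 [A6 ∧ B8 → H1]. Adds H1.
Round 3: rule 6 [H1 ∧ B8 ∧ M → P]. Adds P.
Round 4: rule 2 [P ∧ R4 → J8]; rule 5 [P → D4]. Adds J8, D4.
Closure: {A6, B8, C2, D4, F, H1, J8, L4, M, N, P, R4, T3} — 13 facts.

13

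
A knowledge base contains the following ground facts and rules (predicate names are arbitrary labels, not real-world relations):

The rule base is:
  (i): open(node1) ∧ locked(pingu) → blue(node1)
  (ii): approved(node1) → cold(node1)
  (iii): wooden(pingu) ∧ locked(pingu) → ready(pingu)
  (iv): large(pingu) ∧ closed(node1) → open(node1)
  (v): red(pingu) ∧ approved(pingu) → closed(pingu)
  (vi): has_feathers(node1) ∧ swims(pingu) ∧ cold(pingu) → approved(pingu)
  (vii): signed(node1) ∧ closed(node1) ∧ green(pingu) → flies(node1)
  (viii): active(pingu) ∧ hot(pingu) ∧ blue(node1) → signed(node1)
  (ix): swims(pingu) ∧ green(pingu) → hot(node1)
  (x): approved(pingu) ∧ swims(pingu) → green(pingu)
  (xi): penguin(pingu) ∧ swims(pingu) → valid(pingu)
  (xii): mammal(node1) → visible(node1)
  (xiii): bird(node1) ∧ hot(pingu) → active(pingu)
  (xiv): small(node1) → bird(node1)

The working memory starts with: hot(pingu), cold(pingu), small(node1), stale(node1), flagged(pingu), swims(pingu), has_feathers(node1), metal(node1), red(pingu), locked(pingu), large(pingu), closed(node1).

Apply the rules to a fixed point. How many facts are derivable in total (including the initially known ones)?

Round 1: (iv) [large(pingu) ∧ closed(node1) → open(node1)]; (vi) [has_feathers(node1) ∧ swims(pingu) ∧ cold(pingu) → approved(pingu)]; (xiv) [small(node1) → bird(node1)]. New: open(node1), approved(pingu), bird(node1).
Round 2: (i) [open(node1) ∧ locked(pingu) → blue(node1)]; (v) [red(pingu) ∧ approved(pingu) → closed(pingu)]; (x) [approved(pingu) ∧ swims(pingu) → green(pingu)]; (xiii) [bird(node1) ∧ hot(pingu) → active(pingu)]. New: blue(node1), closed(pingu), green(pingu), active(pingu).
Round 3: (viii) [active(pingu) ∧ hot(pingu) ∧ blue(node1) → signed(node1)]; (ix) [swims(pingu) ∧ green(pingu) → hot(node1)]. New: signed(node1), hot(node1).
Round 4: (vii) [signed(node1) ∧ closed(node1) ∧ green(pingu) → flies(node1)]. New: flies(node1).
Closure: {active(pingu), approved(pingu), bird(node1), blue(node1), closed(node1), closed(pingu), cold(pingu), flagged(pingu), flies(node1), green(pingu), has_feathers(node1), hot(node1), hot(pingu), large(pingu), locked(pingu), metal(node1), open(node1), red(pingu), signed(node1), small(node1), stale(node1), swims(pingu)} — 22 facts.

22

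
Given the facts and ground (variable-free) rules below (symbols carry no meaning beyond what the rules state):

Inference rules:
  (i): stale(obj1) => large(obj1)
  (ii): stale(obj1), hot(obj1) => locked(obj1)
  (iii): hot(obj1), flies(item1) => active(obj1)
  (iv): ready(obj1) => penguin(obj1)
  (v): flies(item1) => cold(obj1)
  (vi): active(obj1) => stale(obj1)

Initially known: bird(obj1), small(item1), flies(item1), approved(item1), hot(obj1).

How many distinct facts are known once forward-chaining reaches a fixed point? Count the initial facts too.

10

Round 1 fires (iii), (v), giving active(obj1), cold(obj1).
Round 2 fires (vi), giving stale(obj1).
Round 3 fires (i), (ii), giving large(obj1), locked(obj1).
Closure: {active(obj1), approved(item1), bird(obj1), cold(obj1), flies(item1), hot(obj1), large(obj1), locked(obj1), small(item1), stale(obj1)} — 10 facts.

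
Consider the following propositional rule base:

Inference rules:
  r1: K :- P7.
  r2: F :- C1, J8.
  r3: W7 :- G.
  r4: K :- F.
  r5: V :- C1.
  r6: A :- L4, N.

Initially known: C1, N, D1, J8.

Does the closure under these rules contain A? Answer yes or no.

Round 1: r2 [F :- C1, J8.]; r5 [V :- C1.]. Adds F, V.
Round 2: r4 [K :- F.]. Adds K.
Fixed point reached. A is concluded only by r6; r6 needs L4 (never derived).

no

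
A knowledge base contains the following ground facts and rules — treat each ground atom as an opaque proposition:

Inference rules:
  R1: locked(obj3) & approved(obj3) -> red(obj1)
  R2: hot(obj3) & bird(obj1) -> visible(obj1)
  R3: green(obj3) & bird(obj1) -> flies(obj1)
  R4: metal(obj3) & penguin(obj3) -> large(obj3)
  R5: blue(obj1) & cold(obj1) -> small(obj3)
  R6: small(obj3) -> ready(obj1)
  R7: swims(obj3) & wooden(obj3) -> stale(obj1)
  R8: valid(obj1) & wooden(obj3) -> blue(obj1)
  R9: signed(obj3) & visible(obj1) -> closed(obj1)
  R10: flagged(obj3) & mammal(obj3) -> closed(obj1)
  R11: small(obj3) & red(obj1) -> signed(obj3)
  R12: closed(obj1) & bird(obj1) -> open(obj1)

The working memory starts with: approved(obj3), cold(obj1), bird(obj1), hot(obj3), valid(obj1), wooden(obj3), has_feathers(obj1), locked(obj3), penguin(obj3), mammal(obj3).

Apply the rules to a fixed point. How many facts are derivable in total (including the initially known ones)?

[1] R1 [locked(obj3) & approved(obj3) -> red(obj1)]; R2 [hot(obj3) & bird(obj1) -> visible(obj1)]; R8 [valid(obj1) & wooden(obj3) -> blue(obj1)]. ⇒ new: red(obj1), visible(obj1), blue(obj1).
[2] R5 [blue(obj1) & cold(obj1) -> small(obj3)]. ⇒ new: small(obj3).
[3] R6 [small(obj3) -> ready(obj1)]; R11 [small(obj3) & red(obj1) -> signed(obj3)]. ⇒ new: ready(obj1), signed(obj3).
[4] R9 [signed(obj3) & visible(obj1) -> closed(obj1)]. ⇒ new: closed(obj1).
[5] R12 [closed(obj1) & bird(obj1) -> open(obj1)]. ⇒ new: open(obj1).
Closure: {approved(obj3), bird(obj1), blue(obj1), closed(obj1), cold(obj1), has_feathers(obj1), hot(obj3), locked(obj3), mammal(obj3), open(obj1), penguin(obj3), ready(obj1), red(obj1), signed(obj3), small(obj3), valid(obj1), visible(obj1), wooden(obj3)} — 18 facts.

18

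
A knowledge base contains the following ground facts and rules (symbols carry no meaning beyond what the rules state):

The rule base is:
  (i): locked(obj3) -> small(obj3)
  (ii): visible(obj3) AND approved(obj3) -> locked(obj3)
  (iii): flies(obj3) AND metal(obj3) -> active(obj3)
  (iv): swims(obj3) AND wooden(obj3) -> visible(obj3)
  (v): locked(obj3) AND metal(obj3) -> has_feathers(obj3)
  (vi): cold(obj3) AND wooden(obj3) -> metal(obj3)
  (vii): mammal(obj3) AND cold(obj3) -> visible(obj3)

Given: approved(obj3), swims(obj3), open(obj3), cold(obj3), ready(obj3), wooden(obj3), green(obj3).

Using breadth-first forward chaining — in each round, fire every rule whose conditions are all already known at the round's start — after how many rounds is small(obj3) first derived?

3

Round 1: (iv) [swims(obj3) AND wooden(obj3) -> visible(obj3)]; (vi) [cold(obj3) AND wooden(obj3) -> metal(obj3)]. Adds visible(obj3), metal(obj3).
Round 2: (ii) [visible(obj3) AND approved(obj3) -> locked(obj3)]. Adds locked(obj3).
Round 3: (i) [locked(obj3) -> small(obj3)]; (v) [locked(obj3) AND metal(obj3) -> has_feathers(obj3)]. Adds small(obj3), has_feathers(obj3).
small(obj3) first appears in round 3.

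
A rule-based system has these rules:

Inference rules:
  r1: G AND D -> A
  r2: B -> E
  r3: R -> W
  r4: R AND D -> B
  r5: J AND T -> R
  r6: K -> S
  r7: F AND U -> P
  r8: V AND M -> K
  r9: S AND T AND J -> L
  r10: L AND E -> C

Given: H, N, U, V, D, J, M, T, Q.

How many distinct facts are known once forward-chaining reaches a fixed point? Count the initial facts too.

Round 1 — r5, r8, derive R, K.
Round 2 — r3, r4, r6, derive W, B, S.
Round 3 — r2, r9, derive E, L.
Round 4 — r10, derive C.
Closure: {B, C, D, E, H, J, K, L, M, N, Q, R, S, T, U, V, W} — 17 facts.

17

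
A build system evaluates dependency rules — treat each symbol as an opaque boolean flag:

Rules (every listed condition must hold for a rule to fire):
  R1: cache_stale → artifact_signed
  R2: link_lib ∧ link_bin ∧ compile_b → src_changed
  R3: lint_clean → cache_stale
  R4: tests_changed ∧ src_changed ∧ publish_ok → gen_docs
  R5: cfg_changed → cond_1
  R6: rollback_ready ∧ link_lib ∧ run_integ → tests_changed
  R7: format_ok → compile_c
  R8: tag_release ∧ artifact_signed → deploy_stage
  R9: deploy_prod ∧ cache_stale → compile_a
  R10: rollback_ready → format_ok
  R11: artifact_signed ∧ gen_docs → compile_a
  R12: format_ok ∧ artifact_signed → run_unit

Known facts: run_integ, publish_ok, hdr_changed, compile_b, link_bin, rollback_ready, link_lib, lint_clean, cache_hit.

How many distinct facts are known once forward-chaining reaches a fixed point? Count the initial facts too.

18

[1] R2 [link_lib ∧ link_bin ∧ compile_b → src_changed]; R3 [lint_clean → cache_stale]; R6 [rollback_ready ∧ link_lib ∧ run_integ → tests_changed]; R10 [rollback_ready → format_ok]. ⇒ new: src_changed, cache_stale, tests_changed, format_ok.
[2] R1 [cache_stale → artifact_signed]; R4 [tests_changed ∧ src_changed ∧ publish_ok → gen_docs]; R7 [format_ok → compile_c]. ⇒ new: artifact_signed, gen_docs, compile_c.
[3] R11 [artifact_signed ∧ gen_docs → compile_a]; R12 [format_ok ∧ artifact_signed → run_unit]. ⇒ new: compile_a, run_unit.
Closure: {artifact_signed, cache_hit, cache_stale, compile_a, compile_b, compile_c, format_ok, gen_docs, hdr_changed, link_bin, link_lib, lint_clean, publish_ok, rollback_ready, run_integ, run_unit, src_changed, tests_changed} — 18 facts.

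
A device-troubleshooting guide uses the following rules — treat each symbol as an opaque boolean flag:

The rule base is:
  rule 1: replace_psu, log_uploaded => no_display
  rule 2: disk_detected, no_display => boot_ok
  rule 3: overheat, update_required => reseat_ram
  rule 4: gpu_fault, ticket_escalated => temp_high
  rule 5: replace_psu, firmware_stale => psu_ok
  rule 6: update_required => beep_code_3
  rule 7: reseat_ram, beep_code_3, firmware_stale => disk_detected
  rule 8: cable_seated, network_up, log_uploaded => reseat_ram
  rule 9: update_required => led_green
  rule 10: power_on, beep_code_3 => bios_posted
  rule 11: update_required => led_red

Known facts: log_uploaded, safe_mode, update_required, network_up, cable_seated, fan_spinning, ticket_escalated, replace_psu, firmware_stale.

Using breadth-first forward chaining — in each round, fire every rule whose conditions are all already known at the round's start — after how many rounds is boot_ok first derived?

3

Round 1 fires rule 1, rule 5, rule 6, rule 8, rule 9, rule 11, giving no_display, psu_ok, beep_code_3, reseat_ram, led_green, led_red.
Round 2 fires rule 7, giving disk_detected.
Round 3 fires rule 2, giving boot_ok.
boot_ok first appears in round 3.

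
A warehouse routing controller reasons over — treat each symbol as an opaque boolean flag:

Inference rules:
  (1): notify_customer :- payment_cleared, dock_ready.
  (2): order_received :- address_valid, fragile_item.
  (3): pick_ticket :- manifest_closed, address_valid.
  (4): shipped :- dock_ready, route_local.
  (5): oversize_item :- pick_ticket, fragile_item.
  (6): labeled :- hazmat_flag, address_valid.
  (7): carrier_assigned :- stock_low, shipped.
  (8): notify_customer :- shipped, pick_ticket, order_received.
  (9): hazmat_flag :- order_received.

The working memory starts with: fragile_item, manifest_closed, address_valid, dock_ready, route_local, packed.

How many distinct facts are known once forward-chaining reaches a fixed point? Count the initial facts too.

Round 1: (2) [order_received :- address_valid, fragile_item.]; (3) [pick_ticket :- manifest_closed, address_valid.]; (4) [shipped :- dock_ready, route_local.]. Adds order_received, pick_ticket, shipped.
Round 2: (5) [oversize_item :- pick_ticket, fragile_item.]; (8) [notify_customer :- shipped, pick_ticket, order_received.]; (9) [hazmat_flag :- order_received.]. Adds oversize_item, notify_customer, hazmat_flag.
Round 3: (6) [labeled :- hazmat_flag, address_valid.]. Adds labeled.
Closure: {address_valid, dock_ready, fragile_item, hazmat_flag, labeled, manifest_closed, notify_customer, order_received, oversize_item, packed, pick_ticket, route_local, shipped} — 13 facts.

13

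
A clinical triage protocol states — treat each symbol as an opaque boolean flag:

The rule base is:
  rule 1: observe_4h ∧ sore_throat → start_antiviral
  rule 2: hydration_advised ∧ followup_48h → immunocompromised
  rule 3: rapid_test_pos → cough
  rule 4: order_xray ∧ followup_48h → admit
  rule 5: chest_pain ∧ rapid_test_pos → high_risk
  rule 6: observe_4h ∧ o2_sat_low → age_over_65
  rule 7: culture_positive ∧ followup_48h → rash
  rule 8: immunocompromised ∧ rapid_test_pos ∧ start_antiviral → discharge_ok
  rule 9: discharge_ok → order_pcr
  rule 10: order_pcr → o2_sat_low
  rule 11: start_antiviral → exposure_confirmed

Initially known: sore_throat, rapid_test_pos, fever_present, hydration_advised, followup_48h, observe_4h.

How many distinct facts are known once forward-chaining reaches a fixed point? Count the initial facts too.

14

Round 1: rule 1 [observe_4h ∧ sore_throat → start_antiviral]; rule 2 [hydration_advised ∧ followup_48h → immunocompromised]; rule 3 [rapid_test_pos → cough]. Adds start_antiviral, immunocompromised, cough.
Round 2: rule 8 [immunocompromised ∧ rapid_test_pos ∧ start_antiviral → discharge_ok]; rule 11 [start_antiviral → exposure_confirmed]. Adds discharge_ok, exposure_confirmed.
Round 3: rule 9 [discharge_ok → order_pcr]. Adds order_pcr.
Round 4: rule 10 [order_pcr → o2_sat_low]. Adds o2_sat_low.
Round 5: rule 6 [observe_4h ∧ o2_sat_low → age_over_65]. Adds age_over_65.
Closure: {age_over_65, cough, discharge_ok, exposure_confirmed, fever_present, followup_48h, hydration_advised, immunocompromised, o2_sat_low, observe_4h, order_pcr, rapid_test_pos, sore_throat, start_antiviral} — 14 facts.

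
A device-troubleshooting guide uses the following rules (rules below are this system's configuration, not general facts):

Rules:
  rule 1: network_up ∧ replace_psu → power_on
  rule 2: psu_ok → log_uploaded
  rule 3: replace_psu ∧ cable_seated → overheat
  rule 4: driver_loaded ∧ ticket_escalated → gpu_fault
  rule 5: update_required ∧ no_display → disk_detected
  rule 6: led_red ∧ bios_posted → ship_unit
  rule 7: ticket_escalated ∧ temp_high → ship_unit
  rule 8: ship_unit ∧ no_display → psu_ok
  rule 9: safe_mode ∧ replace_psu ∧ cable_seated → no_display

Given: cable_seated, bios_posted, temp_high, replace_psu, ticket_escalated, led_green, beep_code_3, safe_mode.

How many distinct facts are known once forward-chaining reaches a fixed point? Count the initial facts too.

Round 1 — rule 3, rule 7, rule 9, derive overheat, ship_unit, no_display.
Round 2 — rule 8, derive psu_ok.
Round 3 — rule 2, derive log_uploaded.
Closure: {beep_code_3, bios_posted, cable_seated, led_green, log_uploaded, no_display, overheat, psu_ok, replace_psu, safe_mode, ship_unit, temp_high, ticket_escalated} — 13 facts.

13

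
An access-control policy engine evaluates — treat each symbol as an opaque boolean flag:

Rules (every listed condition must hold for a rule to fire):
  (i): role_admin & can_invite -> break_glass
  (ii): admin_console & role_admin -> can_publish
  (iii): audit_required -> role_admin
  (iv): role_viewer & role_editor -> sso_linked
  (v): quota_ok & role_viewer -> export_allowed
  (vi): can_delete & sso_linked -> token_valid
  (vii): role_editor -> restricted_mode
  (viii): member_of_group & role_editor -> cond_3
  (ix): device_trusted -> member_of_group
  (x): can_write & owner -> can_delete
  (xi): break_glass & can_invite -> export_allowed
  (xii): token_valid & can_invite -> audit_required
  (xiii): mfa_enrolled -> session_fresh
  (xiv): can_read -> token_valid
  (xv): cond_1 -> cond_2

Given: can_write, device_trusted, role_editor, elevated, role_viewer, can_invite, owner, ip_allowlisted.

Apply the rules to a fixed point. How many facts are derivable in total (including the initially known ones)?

18

Round 1 fires (iv), (vii), (ix), (x), giving sso_linked, restricted_mode, member_of_group, can_delete.
Round 2 fires (vi), (viii), giving token_valid, cond_3.
Round 3 fires (xii), giving audit_required.
Round 4 fires (iii), giving role_admin.
Round 5 fires (i), giving break_glass.
Round 6 fires (xi), giving export_allowed.
Closure: {audit_required, break_glass, can_delete, can_invite, can_write, cond_3, device_trusted, elevated, export_allowed, ip_allowlisted, member_of_group, owner, restricted_mode, role_admin, role_editor, role_viewer, sso_linked, token_valid} — 18 facts.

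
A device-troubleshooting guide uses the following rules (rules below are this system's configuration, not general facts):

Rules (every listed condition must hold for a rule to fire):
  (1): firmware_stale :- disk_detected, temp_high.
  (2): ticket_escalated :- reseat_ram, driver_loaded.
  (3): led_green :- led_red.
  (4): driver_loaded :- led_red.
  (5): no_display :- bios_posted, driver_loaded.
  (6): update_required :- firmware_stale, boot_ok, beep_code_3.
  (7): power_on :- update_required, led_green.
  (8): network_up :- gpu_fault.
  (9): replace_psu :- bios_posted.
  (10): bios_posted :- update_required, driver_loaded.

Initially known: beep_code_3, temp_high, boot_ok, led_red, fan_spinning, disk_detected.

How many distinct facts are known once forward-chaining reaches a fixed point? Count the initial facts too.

14

Round 1 fires (1), (3), (4), giving firmware_stale, led_green, driver_loaded.
Round 2 fires (6), giving update_required.
Round 3 fires (7), (10), giving power_on, bios_posted.
Round 4 fires (5), (9), giving no_display, replace_psu.
Closure: {beep_code_3, bios_posted, boot_ok, disk_detected, driver_loaded, fan_spinning, firmware_stale, led_green, led_red, no_display, power_on, replace_psu, temp_high, update_required} — 14 facts.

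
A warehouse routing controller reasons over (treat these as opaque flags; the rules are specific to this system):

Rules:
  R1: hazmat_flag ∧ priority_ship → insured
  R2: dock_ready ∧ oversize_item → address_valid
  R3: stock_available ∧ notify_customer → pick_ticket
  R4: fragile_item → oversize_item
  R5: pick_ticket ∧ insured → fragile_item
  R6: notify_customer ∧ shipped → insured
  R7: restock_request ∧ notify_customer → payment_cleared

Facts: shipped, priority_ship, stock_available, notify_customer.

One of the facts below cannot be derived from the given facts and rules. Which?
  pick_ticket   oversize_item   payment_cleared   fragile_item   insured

Round 1 — R3, R6, derive pick_ticket, insured.
Round 2 — R5, derive fragile_item.
Round 3 — R4, derive oversize_item.
Derived: insured (round 1), pick_ticket (round 1), oversize_item (round 3), fragile_item (round 2). payment_cleared never appears in any round.

payment_cleared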